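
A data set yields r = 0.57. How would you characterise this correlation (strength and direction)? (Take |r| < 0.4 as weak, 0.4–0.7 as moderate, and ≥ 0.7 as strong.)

moderate positive

r = 0.57 > 0 so the relationship is positive.
|r| = 0.57, which falls in the moderate range.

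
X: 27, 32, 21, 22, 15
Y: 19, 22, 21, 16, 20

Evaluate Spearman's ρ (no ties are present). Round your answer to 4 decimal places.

Rank X: 4, 5, 2, 3, 1
Rank Y: 2, 5, 4, 1, 3
d = rank(X) − rank(Y): 2, 0, -2, 2, -2; Σd² = 16
ρ = 1 − 6Σd² / [n(n²−1)] = 1 − 6×16 / (5×24) = 1 − 96/120 ≈ 0.2000

0.2000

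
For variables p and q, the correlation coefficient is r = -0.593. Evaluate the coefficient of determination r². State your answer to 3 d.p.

r² = (-0.593)² = 0.352

0.352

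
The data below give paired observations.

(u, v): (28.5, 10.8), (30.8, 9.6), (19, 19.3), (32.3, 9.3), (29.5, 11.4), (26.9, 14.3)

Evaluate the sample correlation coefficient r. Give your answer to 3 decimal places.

-0.979

n = 6, Σu = 167, Σv = 74.7, Σu² = 4759.04, Σv² = 1002.23, Σuv = 1991.54
nΣuv − ΣuΣv = 11949.24 − 12474.9 = -525.66
nΣu² − (Σu)² = 28554.24 − 27889 = 665.24; nΣv² − (Σv)² = 6013.38 − 5580.09 = 433.29
r = -525.66 / √(665.24 × 433.29) = -525.66 / 536.8816 ≈ -0.979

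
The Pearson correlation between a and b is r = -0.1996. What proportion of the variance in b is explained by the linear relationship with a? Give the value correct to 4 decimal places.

r² = (-0.1996)² = 0.0398

0.0398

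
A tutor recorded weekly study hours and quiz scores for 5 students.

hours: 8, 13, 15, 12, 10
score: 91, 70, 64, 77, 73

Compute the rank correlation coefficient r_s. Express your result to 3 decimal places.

-0.900

Rank hours: 1, 4, 5, 3, 2
Rank score: 5, 2, 1, 4, 3
d = rank(hours) − rank(score): -4, 2, 4, -1, -1; Σd² = 38
ρ = 1 − 6Σd² / [n(n²−1)] = 1 − 6×38 / (5×24) = 1 − 228/120 ≈ -0.900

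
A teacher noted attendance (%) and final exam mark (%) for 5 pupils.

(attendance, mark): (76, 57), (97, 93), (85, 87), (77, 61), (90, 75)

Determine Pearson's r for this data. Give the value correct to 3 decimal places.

n = 5, Σx = 425, Σy = 373, Σx² = 36439, Σy² = 28813, Σxy = 32195
nΣxy − ΣxΣy = 160975 − 158525 = 2450
nΣx² − (Σx)² = 182195 − 180625 = 1570; nΣy² − (Σy)² = 144065 − 139129 = 4936
r = 2450 / √(1570 × 4936) = 2450 / 2783.7960 ≈ 0.880

0.880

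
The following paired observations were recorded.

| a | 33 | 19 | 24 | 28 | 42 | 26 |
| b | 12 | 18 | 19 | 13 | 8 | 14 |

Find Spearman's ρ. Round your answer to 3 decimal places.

-0.943

Rank a: 5, 1, 2, 4, 6, 3
Rank b: 2, 5, 6, 3, 1, 4
d = rank(a) − rank(b): 3, -4, -4, 1, 5, -1; Σd² = 68
ρ = 1 − 6Σd² / [n(n²−1)] = 1 − 6×68 / (6×35) = 1 − 408/210 ≈ -0.943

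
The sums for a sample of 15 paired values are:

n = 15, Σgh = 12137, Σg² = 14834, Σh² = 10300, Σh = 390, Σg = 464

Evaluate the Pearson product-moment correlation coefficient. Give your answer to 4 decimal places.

0.2632

r = (nΣgh − ΣgΣh) / √[(nΣg² − (Σg)²)(nΣh² − (Σh)²)]
Numerator: 15×12137 − 464×390 = 1095
Denominator: √[(222510 − 215296)(154500 − 152100)] = √[7214 × 2400] = 4160.9614
r = 1095 / 4160.9614 ≈ 0.2632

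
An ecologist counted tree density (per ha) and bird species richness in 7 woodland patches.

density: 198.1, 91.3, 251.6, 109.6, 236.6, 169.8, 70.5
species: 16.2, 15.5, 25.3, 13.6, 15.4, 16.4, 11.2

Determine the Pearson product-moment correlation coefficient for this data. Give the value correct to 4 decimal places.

n = 7, Σx = 1127.5, Σy = 113.6, Σx² = 212675.87, Σy² = 1959.3, Σxy = 19698.37
nΣxy − ΣxΣy = 137888.59 − 128084 = 9804.59
nΣx² − (Σx)² = 1488731.09 − 1271256.25 = 217474.84; nΣy² − (Σy)² = 13715.1 − 12904.96 = 810.14
r = 9804.59 / √(217474.84 × 810.14) = 9804.59 / 13273.4723 ≈ 0.7387

0.7387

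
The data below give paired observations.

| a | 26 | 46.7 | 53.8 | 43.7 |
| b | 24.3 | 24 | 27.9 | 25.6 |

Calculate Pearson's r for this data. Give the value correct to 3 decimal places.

0.648

n = 4, Σa = 170.2, Σb = 101.8, Σa² = 7661.02, Σb² = 2600.26, Σab = 4372.34
nΣab − ΣaΣb = 17489.36 − 17326.36 = 163
nΣa² − (Σa)² = 30644.08 − 28968.04 = 1676.04; nΣb² − (Σb)² = 10401.04 − 10363.24 = 37.8
r = 163 / √(1676.04 × 37.8) = 163 / 251.7028 ≈ 0.648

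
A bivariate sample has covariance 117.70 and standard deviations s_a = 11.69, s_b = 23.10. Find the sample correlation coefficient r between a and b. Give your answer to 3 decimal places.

0.436

r = Cov(a,b) / (s_a · s_b) = 117.70 / (11.69 × 23.10)
  = 117.70 / 270.0390 ≈ 0.436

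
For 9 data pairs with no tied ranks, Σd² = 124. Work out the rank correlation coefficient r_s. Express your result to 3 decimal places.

-0.033

ρ = 1 − 6Σd² / [n(n²−1)] = 1 − 6×124 / (9×80)
  = 1 − 744/720 = 1 − 1.0333 ≈ -0.033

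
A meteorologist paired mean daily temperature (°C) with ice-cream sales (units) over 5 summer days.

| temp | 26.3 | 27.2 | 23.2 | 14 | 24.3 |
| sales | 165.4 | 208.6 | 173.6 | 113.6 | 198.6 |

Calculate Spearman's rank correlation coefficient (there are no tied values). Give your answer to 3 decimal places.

0.700

Rank temp: 4, 5, 2, 1, 3
Rank sales: 2, 5, 3, 1, 4
d = rank(temp) − rank(sales): 2, 0, -1, 0, -1; Σd² = 6
ρ = 1 − 6Σd² / [n(n²−1)] = 1 − 6×6 / (5×24) = 1 − 36/120 ≈ 0.700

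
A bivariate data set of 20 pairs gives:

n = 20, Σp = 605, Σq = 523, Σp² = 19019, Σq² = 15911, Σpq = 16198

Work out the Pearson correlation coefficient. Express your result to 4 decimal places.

0.2979

r = (nΣpq − ΣpΣq) / √[(nΣp² − (Σp)²)(nΣq² − (Σq)²)]
Numerator: 20×16198 − 605×523 = 7545
Denominator: √[(380380 − 366025)(318220 − 273529)] = √[14355 × 44691] = 25328.6262
r = 7545 / 25328.6262 ≈ 0.2979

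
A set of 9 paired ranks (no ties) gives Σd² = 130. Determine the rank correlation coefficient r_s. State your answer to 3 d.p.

-0.083

ρ = 1 − 6Σd² / [n(n²−1)] = 1 − 6×130 / (9×80)
  = 1 − 780/720 = 1 − 1.0833 ≈ -0.083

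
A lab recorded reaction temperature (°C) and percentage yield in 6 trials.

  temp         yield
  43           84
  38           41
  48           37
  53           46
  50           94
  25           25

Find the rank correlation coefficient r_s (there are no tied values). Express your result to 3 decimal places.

Rank temp: 3, 2, 4, 6, 5, 1
Rank yield: 5, 3, 2, 4, 6, 1
d = rank(temp) − rank(yield): -2, -1, 2, 2, -1, 0; Σd² = 14
ρ = 1 − 6Σd² / [n(n²−1)] = 1 − 6×14 / (6×35) = 1 − 84/210 ≈ 0.600

0.600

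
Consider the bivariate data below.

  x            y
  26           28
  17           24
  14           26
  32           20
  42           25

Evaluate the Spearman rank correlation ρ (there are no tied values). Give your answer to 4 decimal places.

Rank x: 3, 2, 1, 4, 5
Rank y: 5, 2, 4, 1, 3
d = rank(x) − rank(y): -2, 0, -3, 3, 2; Σd² = 26
ρ = 1 − 6Σd² / [n(n²−1)] = 1 − 6×26 / (5×24) = 1 − 156/120 ≈ -0.3000

-0.3000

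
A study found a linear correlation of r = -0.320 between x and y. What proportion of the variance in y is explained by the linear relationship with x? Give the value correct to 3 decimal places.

r² = (-0.320)² = 0.102

0.102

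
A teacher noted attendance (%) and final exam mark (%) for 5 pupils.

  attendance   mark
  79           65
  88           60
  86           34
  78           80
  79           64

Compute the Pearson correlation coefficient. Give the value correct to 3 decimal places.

-0.681

n = 5, Σx = 410, Σy = 303, Σx² = 33706, Σy² = 19477, Σxy = 24635
nΣxy − ΣxΣy = 123175 − 124230 = -1055
nΣx² − (Σx)² = 168530 − 168100 = 430; nΣy² − (Σy)² = 97385 − 91809 = 5576
r = -1055 / √(430 × 5576) = -1055 / 1548.4444 ≈ -0.681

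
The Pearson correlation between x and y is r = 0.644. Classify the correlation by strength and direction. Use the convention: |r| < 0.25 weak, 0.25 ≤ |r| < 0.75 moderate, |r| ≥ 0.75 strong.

moderate positive

r = 0.644 > 0 so the relationship is positive.
|r| = 0.644, which falls in the moderate range.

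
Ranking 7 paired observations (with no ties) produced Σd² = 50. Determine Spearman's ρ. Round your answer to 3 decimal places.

0.107

ρ = 1 − 6Σd² / [n(n²−1)] = 1 − 6×50 / (7×48)
  = 1 − 300/336 = 1 − 0.8929 ≈ 0.107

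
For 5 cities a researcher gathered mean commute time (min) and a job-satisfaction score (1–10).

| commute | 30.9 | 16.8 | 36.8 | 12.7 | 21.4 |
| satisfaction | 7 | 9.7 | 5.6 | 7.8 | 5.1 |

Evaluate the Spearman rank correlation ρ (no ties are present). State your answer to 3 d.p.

Rank commute: 4, 2, 5, 1, 3
Rank satisfaction: 3, 5, 2, 4, 1
d = rank(commute) − rank(satisfaction): 1, -3, 3, -3, 2; Σd² = 32
ρ = 1 − 6Σd² / [n(n²−1)] = 1 − 6×32 / (5×24) = 1 − 192/120 ≈ -0.600

-0.600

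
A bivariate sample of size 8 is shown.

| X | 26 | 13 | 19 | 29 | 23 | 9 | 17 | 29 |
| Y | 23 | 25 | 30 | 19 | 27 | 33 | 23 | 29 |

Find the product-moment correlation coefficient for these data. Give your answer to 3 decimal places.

-0.498

n = 8, ΣX = 165, ΣY = 209, ΣX² = 3787, ΣY² = 5603, ΣXY = 4194
nΣXY − ΣXΣY = 33552 − 34485 = -933
nΣX² − (ΣX)² = 30296 − 27225 = 3071; nΣY² − (ΣY)² = 44824 − 43681 = 1143
r = -933 / √(3071 × 1143) = -933 / 1873.5402 ≈ -0.498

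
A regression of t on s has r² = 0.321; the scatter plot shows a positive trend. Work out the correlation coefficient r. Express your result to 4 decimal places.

|r| = √0.321 = 0.5666
The association is positive, so r = 0.5666.

0.5666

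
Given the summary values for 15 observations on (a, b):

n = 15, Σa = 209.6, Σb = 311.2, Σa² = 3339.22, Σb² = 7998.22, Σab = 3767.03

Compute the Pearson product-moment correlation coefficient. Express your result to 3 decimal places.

-0.731

r = (nΣab − ΣaΣb) / √[(nΣa² − (Σa)²)(nΣb² − (Σb)²)]
Numerator: 15×3767.03 − 209.6×311.2 = -8722.07
Denominator: √[(50088.3 − 43932.16)(119973.3 − 96845.44)] = √[6156.14 × 23127.86] = 11932.2397
r = -8722.07 / 11932.2397 ≈ -0.731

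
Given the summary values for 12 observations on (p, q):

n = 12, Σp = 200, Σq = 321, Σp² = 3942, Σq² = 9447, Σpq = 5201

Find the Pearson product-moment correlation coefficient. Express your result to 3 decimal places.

r = (nΣpq − ΣpΣq) / √[(nΣp² − (Σp)²)(nΣq² − (Σq)²)]
Numerator: 12×5201 − 200×321 = -1788
Denominator: √[(47304 − 40000)(113364 − 103041)] = √[7304 × 10323] = 8683.2708
r = -1788 / 8683.2708 ≈ -0.206

-0.206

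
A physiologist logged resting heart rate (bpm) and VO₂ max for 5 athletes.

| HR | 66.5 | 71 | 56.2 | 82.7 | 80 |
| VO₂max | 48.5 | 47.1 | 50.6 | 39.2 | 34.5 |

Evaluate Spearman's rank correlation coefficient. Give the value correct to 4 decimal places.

Rank HR: 2, 3, 1, 5, 4
Rank VO₂max: 4, 3, 5, 2, 1
d = rank(HR) − rank(VO₂max): -2, 0, -4, 3, 3; Σd² = 38
ρ = 1 − 6Σd² / [n(n²−1)] = 1 − 6×38 / (5×24) = 1 − 228/120 ≈ -0.9000

-0.9000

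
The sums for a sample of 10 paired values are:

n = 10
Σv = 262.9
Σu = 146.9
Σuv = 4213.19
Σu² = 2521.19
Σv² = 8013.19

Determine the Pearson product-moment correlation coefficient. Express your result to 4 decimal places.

r = (nΣuv − ΣuΣv) / √[(nΣu² − (Σu)²)(nΣv² − (Σv)²)]
Numerator: 10×4213.19 − 146.9×262.9 = 3511.89
Denominator: √[(25211.9 − 21579.61)(80131.9 − 69116.41)] = √[3632.29 × 11015.49] = 6325.4608
r = 3511.89 / 6325.4608 ≈ 0.5552

0.5552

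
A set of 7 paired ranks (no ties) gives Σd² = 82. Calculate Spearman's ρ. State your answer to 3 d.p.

-0.464

ρ = 1 − 6Σd² / [n(n²−1)] = 1 − 6×82 / (7×48)
  = 1 − 492/336 = 1 − 1.4643 ≈ -0.464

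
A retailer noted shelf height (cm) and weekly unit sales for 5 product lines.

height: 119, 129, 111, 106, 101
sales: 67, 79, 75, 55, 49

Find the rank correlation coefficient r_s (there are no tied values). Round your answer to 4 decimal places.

0.9000

Rank height: 4, 5, 3, 2, 1
Rank sales: 3, 5, 4, 2, 1
d = rank(height) − rank(sales): 1, 0, -1, 0, 0; Σd² = 2
ρ = 1 − 6Σd² / [n(n²−1)] = 1 − 6×2 / (5×24) = 1 − 12/120 ≈ 0.9000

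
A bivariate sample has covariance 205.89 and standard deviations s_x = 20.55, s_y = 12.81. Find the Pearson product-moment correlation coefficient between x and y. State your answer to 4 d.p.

0.7821

r = Cov(x,y) / (s_x · s_y) = 205.89 / (20.55 × 12.81)
  = 205.89 / 263.2455 ≈ 0.7821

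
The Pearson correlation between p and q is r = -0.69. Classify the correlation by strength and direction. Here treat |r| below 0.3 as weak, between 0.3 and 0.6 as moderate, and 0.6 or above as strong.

strong negative

r = -0.69 < 0 so the relationship is negative.
|r| = 0.69, which falls in the strong range.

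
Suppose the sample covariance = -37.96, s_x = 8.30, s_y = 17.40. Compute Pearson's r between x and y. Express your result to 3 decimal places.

-0.263

r = Cov(x,y) / (s_x · s_y) = -37.96 / (8.30 × 17.40)
  = -37.96 / 144.4200 ≈ -0.263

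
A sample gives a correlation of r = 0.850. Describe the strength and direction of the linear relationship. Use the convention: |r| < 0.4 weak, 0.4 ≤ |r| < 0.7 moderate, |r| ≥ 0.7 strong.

strong positive

r = 0.850 > 0 so the relationship is positive.
|r| = 0.850, which falls in the strong range.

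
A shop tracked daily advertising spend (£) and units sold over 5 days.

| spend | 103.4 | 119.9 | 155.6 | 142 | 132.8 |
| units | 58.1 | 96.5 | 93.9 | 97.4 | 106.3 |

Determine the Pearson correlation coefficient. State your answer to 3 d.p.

0.677

n = 5, Σx = 653.7, Σy = 452.2, Σx² = 87078.77, Σy² = 42291.52, Σxy = 60136.17
nΣxy − ΣxΣy = 300680.85 − 295603.14 = 5077.71
nΣx² − (Σx)² = 435393.85 − 427323.69 = 8070.16; nΣy² − (Σy)² = 211457.6 − 204484.84 = 6972.76
r = 5077.71 / √(8070.16 × 6972.76) = 5077.71 / 7501.4191 ≈ 0.677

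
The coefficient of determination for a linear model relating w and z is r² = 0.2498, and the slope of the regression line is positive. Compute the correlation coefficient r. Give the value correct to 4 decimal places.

0.4998

|r| = √0.2498 = 0.4998
The association is positive, so r = 0.4998.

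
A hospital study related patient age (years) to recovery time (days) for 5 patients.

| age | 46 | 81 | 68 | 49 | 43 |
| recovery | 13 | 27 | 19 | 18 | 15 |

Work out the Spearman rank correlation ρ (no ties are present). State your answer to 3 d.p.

Rank age: 2, 5, 4, 3, 1
Rank recovery: 1, 5, 4, 3, 2
d = rank(age) − rank(recovery): 1, 0, 0, 0, -1; Σd² = 2
ρ = 1 − 6Σd² / [n(n²−1)] = 1 − 6×2 / (5×24) = 1 − 12/120 ≈ 0.900

0.900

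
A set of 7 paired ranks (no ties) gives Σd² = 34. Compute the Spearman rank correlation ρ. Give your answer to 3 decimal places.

0.393

ρ = 1 − 6Σd² / [n(n²−1)] = 1 − 6×34 / (7×48)
  = 1 − 204/336 = 1 − 0.6071 ≈ 0.393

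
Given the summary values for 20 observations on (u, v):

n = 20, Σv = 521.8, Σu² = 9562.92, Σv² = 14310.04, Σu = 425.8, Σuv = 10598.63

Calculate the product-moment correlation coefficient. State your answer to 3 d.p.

r = (nΣuv − ΣuΣv) / √[(nΣu² − (Σu)²)(nΣv² − (Σv)²)]
Numerator: 20×10598.63 − 425.8×521.8 = -10209.84
Denominator: √[(191258.4 − 181305.64)(286200.8 − 272275.24)] = √[9952.76 × 13925.56] = 11772.7548
r = -10209.84 / 11772.7548 ≈ -0.867

-0.867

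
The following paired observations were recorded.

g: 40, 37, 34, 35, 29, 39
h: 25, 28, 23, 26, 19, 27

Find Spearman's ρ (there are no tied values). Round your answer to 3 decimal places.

0.600

Rank g: 6, 4, 2, 3, 1, 5
Rank h: 3, 6, 2, 4, 1, 5
d = rank(g) − rank(h): 3, -2, 0, -1, 0, 0; Σd² = 14
ρ = 1 − 6Σd² / [n(n²−1)] = 1 − 6×14 / (6×35) = 1 − 84/210 ≈ 0.600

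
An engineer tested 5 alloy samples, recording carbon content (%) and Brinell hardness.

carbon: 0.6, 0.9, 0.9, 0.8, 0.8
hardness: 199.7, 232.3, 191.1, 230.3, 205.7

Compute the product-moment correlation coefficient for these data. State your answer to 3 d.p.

0.264

n = 5, Σx = 4, Σy = 1059.1, Σx² = 3.26, Σy² = 225713.17, Σxy = 849.68
nΣxy − ΣxΣy = 4248.4 − 4236.4 = 12
nΣx² − (Σx)² = 16.3 − 16 = 0.3; nΣy² − (Σy)² = 1128565.85 − 1121692.81 = 6873.04
r = 12 / √(0.3 × 6873.04) = 12 / 45.4083 ≈ 0.264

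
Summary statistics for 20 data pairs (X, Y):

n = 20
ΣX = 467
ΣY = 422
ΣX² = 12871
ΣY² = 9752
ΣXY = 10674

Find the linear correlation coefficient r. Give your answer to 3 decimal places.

r = (nΣXY − ΣXΣY) / √[(nΣX² − (ΣX)²)(nΣY² − (ΣY)²)]
Numerator: 20×10674 − 467×422 = 16406
Denominator: √[(257420 − 218089)(195040 − 178084)] = √[39331 × 16956] = 25824.3381
r = 16406 / 25824.3381 ≈ 0.635

0.635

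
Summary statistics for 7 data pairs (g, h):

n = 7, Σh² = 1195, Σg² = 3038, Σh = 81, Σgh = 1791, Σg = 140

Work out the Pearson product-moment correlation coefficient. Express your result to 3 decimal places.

r = (nΣgh − ΣgΣh) / √[(nΣg² − (Σg)²)(nΣh² − (Σh)²)]
Numerator: 7×1791 − 140×81 = 1197
Denominator: √[(21266 − 19600)(8365 − 6561)] = √[1666 × 1804] = 1733.6274
r = 1197 / 1733.6274 ≈ 0.690

0.690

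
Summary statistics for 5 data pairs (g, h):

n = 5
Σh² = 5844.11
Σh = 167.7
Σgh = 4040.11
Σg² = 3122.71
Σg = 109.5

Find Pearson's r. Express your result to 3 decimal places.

r = (nΣgh − ΣgΣh) / √[(nΣg² − (Σg)²)(nΣh² − (Σh)²)]
Numerator: 5×4040.11 − 109.5×167.7 = 1837.4
Denominator: √[(15613.55 − 11990.25)(29220.55 − 28123.29)] = √[3623.3 × 1097.26] = 1993.9163
r = 1837.4 / 1993.9163 ≈ 0.922

0.922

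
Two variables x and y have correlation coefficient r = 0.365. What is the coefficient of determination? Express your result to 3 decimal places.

r² = (0.365)² = 0.133

0.133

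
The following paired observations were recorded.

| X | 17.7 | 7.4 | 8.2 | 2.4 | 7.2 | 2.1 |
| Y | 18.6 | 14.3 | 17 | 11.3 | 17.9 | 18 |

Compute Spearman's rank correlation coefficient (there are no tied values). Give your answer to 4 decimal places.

0.2571

Rank X: 6, 4, 5, 2, 3, 1
Rank Y: 6, 2, 3, 1, 4, 5
d = rank(X) − rank(Y): 0, 2, 2, 1, -1, -4; Σd² = 26
ρ = 1 − 6Σd² / [n(n²−1)] = 1 − 6×26 / (6×35) = 1 − 156/210 ≈ 0.2571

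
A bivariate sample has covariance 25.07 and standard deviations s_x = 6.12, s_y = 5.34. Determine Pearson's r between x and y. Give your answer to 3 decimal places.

0.767

r = Cov(x,y) / (s_x · s_y) = 25.07 / (6.12 × 5.34)
  = 25.07 / 32.6808 ≈ 0.767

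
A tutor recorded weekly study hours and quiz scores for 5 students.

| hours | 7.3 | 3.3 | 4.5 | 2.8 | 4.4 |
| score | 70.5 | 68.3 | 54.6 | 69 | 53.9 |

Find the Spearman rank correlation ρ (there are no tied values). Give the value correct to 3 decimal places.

0.100

Rank hours: 5, 2, 4, 1, 3
Rank score: 5, 3, 2, 4, 1
d = rank(hours) − rank(score): 0, -1, 2, -3, 2; Σd² = 18
ρ = 1 − 6Σd² / [n(n²−1)] = 1 − 6×18 / (5×24) = 1 − 108/120 ≈ 0.100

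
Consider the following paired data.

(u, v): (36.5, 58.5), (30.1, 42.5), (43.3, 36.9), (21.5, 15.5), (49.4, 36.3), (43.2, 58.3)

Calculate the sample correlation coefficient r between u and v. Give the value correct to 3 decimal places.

0.486

n = 6, Σu = 224, Σv = 248, Σu² = 8882, Σv² = 11546.94, Σuv = 9657.3
nΣuv − ΣuΣv = 57943.8 − 55552 = 2391.8
nΣu² − (Σu)² = 53292 − 50176 = 3116; nΣv² − (Σv)² = 69281.64 − 61504 = 7777.64
r = 2391.8 / √(3116 × 7777.64) = 2391.8 / 4922.9185 ≈ 0.486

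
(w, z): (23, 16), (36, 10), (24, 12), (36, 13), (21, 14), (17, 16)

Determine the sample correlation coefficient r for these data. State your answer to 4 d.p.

n = 6, Σw = 157, Σz = 81, Σw² = 4427, Σz² = 1121, Σwz = 2050
nΣwz − ΣwΣz = 12300 − 12717 = -417
nΣw² − (Σw)² = 26562 − 24649 = 1913; nΣz² − (Σz)² = 6726 − 6561 = 165
r = -417 / √(1913 × 165) = -417 / 561.8229 ≈ -0.7422

-0.7422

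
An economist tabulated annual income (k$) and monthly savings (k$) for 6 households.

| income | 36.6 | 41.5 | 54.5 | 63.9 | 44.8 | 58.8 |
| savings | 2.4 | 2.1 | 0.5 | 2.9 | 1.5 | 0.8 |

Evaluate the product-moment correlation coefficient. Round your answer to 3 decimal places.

n = 6, Σx = 300.1, Σy = 10.2, Σx² = 15579.75, Σy² = 21.72, Σxy = 501.79
nΣxy − ΣxΣy = 3010.74 − 3061.02 = -50.28
nΣx² − (Σx)² = 93478.5 − 90060.01 = 3418.49; nΣy² − (Σy)² = 130.32 − 104.04 = 26.28
r = -50.28 / √(3418.49 × 26.28) = -50.28 / 299.7297 ≈ -0.168

-0.168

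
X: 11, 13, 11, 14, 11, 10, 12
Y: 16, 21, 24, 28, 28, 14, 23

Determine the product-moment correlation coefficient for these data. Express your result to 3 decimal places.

n = 7, ΣX = 82, ΣY = 154, ΣX² = 972, ΣY² = 3566, ΣXY = 1829
nΣXY − ΣXΣY = 12803 − 12628 = 175
nΣX² − (ΣX)² = 6804 − 6724 = 80; nΣY² − (ΣY)² = 24962 − 23716 = 1246
r = 175 / √(80 × 1246) = 175 / 315.7214 ≈ 0.554

0.554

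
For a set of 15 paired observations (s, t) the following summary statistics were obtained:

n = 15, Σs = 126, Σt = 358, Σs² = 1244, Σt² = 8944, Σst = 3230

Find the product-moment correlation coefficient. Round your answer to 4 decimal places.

r = (nΣst − ΣsΣt) / √[(nΣs² − (Σs)²)(nΣt² − (Σt)²)]
Numerator: 15×3230 − 126×358 = 3342
Denominator: √[(18660 − 15876)(134160 − 128164)] = √[2784 × 5996] = 4085.6901
r = 3342 / 4085.6901 ≈ 0.8180

0.8180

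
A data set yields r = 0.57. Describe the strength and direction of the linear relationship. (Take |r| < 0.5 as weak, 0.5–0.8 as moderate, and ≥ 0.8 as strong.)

moderate positive

r = 0.57 > 0 so the relationship is positive.
|r| = 0.57, which falls in the moderate range.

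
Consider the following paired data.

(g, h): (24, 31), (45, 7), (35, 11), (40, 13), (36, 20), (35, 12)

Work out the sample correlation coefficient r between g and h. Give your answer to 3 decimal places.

n = 6, Σg = 215, Σh = 94, Σg² = 7947, Σh² = 1844, Σgh = 3104
nΣgh − ΣgΣh = 18624 − 20210 = -1586
nΣg² − (Σg)² = 47682 − 46225 = 1457; nΣh² − (Σh)² = 11064 − 8836 = 2228
r = -1586 / √(1457 × 2228) = -1586 / 1801.7203 ≈ -0.880

-0.880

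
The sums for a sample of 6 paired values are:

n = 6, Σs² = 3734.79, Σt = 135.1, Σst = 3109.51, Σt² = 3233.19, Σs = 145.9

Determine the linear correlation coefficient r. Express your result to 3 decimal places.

r = (nΣst − ΣsΣt) / √[(nΣs² − (Σs)²)(nΣt² − (Σt)²)]
Numerator: 6×3109.51 − 145.9×135.1 = -1054.03
Denominator: √[(22408.74 − 21286.81)(19399.14 − 18252.01)] = √[1121.93 × 1147.13] = 1134.4600
r = -1054.03 / 1134.4600 ≈ -0.929

-0.929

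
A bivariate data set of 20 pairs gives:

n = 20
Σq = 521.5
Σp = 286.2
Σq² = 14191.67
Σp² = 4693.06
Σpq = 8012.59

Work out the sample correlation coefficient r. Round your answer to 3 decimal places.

r = (nΣpq − ΣpΣq) / √[(nΣp² − (Σp)²)(nΣq² − (Σq)²)]
Numerator: 20×8012.59 − 286.2×521.5 = 10998.5
Denominator: √[(93861.2 − 81910.44)(283833.4 − 271962.25)] = √[11950.76 × 11871.15] = 11910.8885
r = 10998.5 / 11910.8885 ≈ 0.923

0.923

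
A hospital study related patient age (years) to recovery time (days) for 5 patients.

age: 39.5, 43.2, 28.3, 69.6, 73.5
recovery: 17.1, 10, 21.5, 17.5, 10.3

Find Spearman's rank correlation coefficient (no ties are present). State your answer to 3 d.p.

Rank age: 2, 3, 1, 4, 5
Rank recovery: 3, 1, 5, 4, 2
d = rank(age) − rank(recovery): -1, 2, -4, 0, 3; Σd² = 30
ρ = 1 − 6Σd² / [n(n²−1)] = 1 − 6×30 / (5×24) = 1 − 180/120 ≈ -0.500

-0.500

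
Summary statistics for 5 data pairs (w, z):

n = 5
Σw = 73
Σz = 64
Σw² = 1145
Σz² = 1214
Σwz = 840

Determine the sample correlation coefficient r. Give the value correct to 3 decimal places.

-0.534

r = (nΣwz − ΣwΣz) / √[(nΣw² − (Σw)²)(nΣz² − (Σz)²)]
Numerator: 5×840 − 73×64 = -472
Denominator: √[(5725 − 5329)(6070 − 4096)] = √[396 × 1974] = 884.1403
r = -472 / 884.1403 ≈ -0.534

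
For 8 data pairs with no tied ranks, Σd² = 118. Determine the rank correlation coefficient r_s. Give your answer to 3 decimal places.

-0.405

ρ = 1 − 6Σd² / [n(n²−1)] = 1 − 6×118 / (8×63)
  = 1 − 708/504 = 1 − 1.4048 ≈ -0.405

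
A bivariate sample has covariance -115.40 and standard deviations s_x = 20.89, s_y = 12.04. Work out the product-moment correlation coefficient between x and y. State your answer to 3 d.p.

-0.459

r = Cov(x,y) / (s_x · s_y) = -115.40 / (20.89 × 12.04)
  = -115.40 / 251.5156 ≈ -0.459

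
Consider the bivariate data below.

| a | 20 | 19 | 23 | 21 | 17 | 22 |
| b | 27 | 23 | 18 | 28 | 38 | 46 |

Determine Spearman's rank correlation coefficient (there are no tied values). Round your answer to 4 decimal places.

-0.2000

Rank a: 3, 2, 6, 4, 1, 5
Rank b: 3, 2, 1, 4, 5, 6
d = rank(a) − rank(b): 0, 0, 5, 0, -4, -1; Σd² = 42
ρ = 1 − 6Σd² / [n(n²−1)] = 1 − 6×42 / (6×35) = 1 − 252/210 ≈ -0.2000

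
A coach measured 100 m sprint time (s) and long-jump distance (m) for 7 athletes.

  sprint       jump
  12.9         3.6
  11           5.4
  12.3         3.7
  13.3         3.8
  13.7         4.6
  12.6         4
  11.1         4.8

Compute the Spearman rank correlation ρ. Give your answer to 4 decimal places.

-0.4643

Rank sprint: 5, 1, 3, 6, 7, 4, 2
Rank jump: 1, 7, 2, 3, 5, 4, 6
d = rank(sprint) − rank(jump): 4, -6, 1, 3, 2, 0, -4; Σd² = 82
ρ = 1 − 6Σd² / [n(n²−1)] = 1 − 6×82 / (7×48) = 1 − 492/336 ≈ -0.4643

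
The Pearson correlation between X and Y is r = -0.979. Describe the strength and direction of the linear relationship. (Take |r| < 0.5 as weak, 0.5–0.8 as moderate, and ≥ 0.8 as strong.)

r = -0.979 < 0 so the relationship is negative.
|r| = 0.979, which falls in the strong range.

strong negative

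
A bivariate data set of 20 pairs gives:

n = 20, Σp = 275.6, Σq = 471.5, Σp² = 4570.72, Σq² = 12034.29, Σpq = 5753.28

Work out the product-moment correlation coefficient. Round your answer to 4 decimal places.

r = (nΣpq − ΣpΣq) / √[(nΣp² − (Σp)²)(nΣq² − (Σq)²)]
Numerator: 20×5753.28 − 275.6×471.5 = -14879.8
Denominator: √[(91414.4 − 75955.36)(240685.8 − 222312.25)] = √[15459.04 × 18373.55] = 16853.4105
r = -14879.8 / 16853.4105 ≈ -0.8829

-0.8829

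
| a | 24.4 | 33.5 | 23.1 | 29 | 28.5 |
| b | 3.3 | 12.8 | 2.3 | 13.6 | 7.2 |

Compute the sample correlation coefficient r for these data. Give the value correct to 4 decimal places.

n = 5, Σa = 138.5, Σb = 39.2, Σa² = 3904.47, Σb² = 416.82, Σab = 1162.05
nΣab − ΣaΣb = 5810.25 − 5429.2 = 381.05
nΣa² − (Σa)² = 19522.35 − 19182.25 = 340.1; nΣb² − (Σb)² = 2084.1 − 1536.64 = 547.46
r = 381.05 / √(340.1 × 547.46) = 381.05 / 431.4987 ≈ 0.8831

0.8831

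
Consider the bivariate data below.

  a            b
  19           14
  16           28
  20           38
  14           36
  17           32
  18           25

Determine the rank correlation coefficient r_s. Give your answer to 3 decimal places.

-0.086

Rank a: 5, 2, 6, 1, 3, 4
Rank b: 1, 3, 6, 5, 4, 2
d = rank(a) − rank(b): 4, -1, 0, -4, -1, 2; Σd² = 38
ρ = 1 − 6Σd² / [n(n²−1)] = 1 − 6×38 / (6×35) = 1 − 228/210 ≈ -0.086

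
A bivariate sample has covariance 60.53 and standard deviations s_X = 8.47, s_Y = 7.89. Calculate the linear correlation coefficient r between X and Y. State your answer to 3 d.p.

0.906

r = Cov(X,Y) / (s_X · s_Y) = 60.53 / (8.47 × 7.89)
  = 60.53 / 66.8283 ≈ 0.906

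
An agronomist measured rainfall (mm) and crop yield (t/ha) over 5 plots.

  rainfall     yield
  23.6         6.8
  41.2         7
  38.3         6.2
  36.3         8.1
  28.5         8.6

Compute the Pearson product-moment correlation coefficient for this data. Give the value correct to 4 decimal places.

-0.2407

n = 5, Σx = 167.9, Σy = 36.7, Σx² = 5851.23, Σy² = 273.25, Σxy = 1225.47
nΣxy − ΣxΣy = 6127.35 − 6161.93 = -34.58
nΣx² − (Σx)² = 29256.15 − 28190.41 = 1065.74; nΣy² − (Σy)² = 1366.25 − 1346.89 = 19.36
r = -34.58 / √(1065.74 × 19.36) = -34.58 / 143.6410 ≈ -0.2407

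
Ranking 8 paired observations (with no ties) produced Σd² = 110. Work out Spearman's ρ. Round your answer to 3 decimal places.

ρ = 1 − 6Σd² / [n(n²−1)] = 1 − 6×110 / (8×63)
  = 1 − 660/504 = 1 − 1.3095 ≈ -0.310

-0.310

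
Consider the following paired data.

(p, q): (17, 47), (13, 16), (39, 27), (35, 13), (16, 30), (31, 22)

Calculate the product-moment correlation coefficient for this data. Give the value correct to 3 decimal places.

-0.330

n = 6, Σp = 151, Σq = 155, Σp² = 4421, Σq² = 4747, Σpq = 3677
nΣpq − ΣpΣq = 22062 − 23405 = -1343
nΣp² − (Σp)² = 26526 − 22801 = 3725; nΣq² − (Σq)² = 28482 − 24025 = 4457
r = -1343 / √(3725 × 4457) = -1343 / 4074.5951 ≈ -0.330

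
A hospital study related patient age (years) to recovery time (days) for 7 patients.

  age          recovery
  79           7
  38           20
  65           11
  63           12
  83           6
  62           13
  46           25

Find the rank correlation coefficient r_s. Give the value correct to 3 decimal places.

-0.964

Rank age: 6, 1, 5, 4, 7, 3, 2
Rank recovery: 2, 6, 3, 4, 1, 5, 7
d = rank(age) − rank(recovery): 4, -5, 2, 0, 6, -2, -5; Σd² = 110
ρ = 1 − 6Σd² / [n(n²−1)] = 1 − 6×110 / (7×48) = 1 − 660/336 ≈ -0.964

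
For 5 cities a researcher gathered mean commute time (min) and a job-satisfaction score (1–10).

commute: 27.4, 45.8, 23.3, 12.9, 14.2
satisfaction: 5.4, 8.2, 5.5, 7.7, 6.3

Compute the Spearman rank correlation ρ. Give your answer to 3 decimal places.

0.000

Rank commute: 4, 5, 3, 1, 2
Rank satisfaction: 1, 5, 2, 4, 3
d = rank(commute) − rank(satisfaction): 3, 0, 1, -3, -1; Σd² = 20
ρ = 1 − 6Σd² / [n(n²−1)] = 1 − 6×20 / (5×24) = 1 − 120/120 ≈ 0.000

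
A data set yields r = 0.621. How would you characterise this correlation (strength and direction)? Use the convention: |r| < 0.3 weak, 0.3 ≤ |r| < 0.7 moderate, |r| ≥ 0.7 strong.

r = 0.621 > 0 so the relationship is positive.
|r| = 0.621, which falls in the moderate range.

moderate positive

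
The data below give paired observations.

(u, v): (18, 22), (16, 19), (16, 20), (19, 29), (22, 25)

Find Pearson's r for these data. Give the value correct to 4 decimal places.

0.6921

n = 5, Σu = 91, Σv = 115, Σu² = 1681, Σv² = 2711, Σuv = 2121
nΣuv − ΣuΣv = 10605 − 10465 = 140
nΣu² − (Σu)² = 8405 − 8281 = 124; nΣv² − (Σv)² = 13555 − 13225 = 330
r = 140 / √(124 × 330) = 140 / 202.2869 ≈ 0.6921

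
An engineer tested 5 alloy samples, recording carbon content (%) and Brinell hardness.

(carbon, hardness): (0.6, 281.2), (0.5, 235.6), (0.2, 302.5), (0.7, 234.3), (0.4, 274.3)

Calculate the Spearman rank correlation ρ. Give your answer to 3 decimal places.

-0.700

Rank carbon: 4, 3, 1, 5, 2
Rank hardness: 4, 2, 5, 1, 3
d = rank(carbon) − rank(hardness): 0, 1, -4, 4, -1; Σd² = 34
ρ = 1 − 6Σd² / [n(n²−1)] = 1 − 6×34 / (5×24) = 1 − 204/120 ≈ -0.700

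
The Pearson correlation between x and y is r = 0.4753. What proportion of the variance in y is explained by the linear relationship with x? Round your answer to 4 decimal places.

0.2259

r² = (0.4753)² = 0.2259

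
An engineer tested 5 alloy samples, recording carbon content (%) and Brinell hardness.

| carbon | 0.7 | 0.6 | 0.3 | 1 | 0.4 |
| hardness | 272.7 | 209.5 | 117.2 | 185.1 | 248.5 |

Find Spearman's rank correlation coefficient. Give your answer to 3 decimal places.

Rank carbon: 4, 3, 1, 5, 2
Rank hardness: 5, 3, 1, 2, 4
d = rank(carbon) − rank(hardness): -1, 0, 0, 3, -2; Σd² = 14
ρ = 1 − 6Σd² / [n(n²−1)] = 1 − 6×14 / (5×24) = 1 − 84/120 ≈ 0.300

0.300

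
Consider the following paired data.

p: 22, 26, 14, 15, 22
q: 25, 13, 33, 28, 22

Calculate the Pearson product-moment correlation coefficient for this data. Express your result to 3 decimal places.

n = 5, Σp = 99, Σq = 121, Σp² = 2065, Σq² = 3151, Σpq = 2254
nΣpq − ΣpΣq = 11270 − 11979 = -709
nΣp² − (Σp)² = 10325 − 9801 = 524; nΣq² − (Σq)² = 15755 − 14641 = 1114
r = -709 / √(524 × 1114) = -709 / 764.0262 ≈ -0.928

-0.928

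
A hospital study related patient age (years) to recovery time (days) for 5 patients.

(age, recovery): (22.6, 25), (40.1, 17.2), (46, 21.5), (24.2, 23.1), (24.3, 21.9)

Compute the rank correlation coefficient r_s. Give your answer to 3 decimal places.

-0.900

Rank age: 1, 4, 5, 2, 3
Rank recovery: 5, 1, 2, 4, 3
d = rank(age) − rank(recovery): -4, 3, 3, -2, 0; Σd² = 38
ρ = 1 − 6Σd² / [n(n²−1)] = 1 − 6×38 / (5×24) = 1 − 228/120 ≈ -0.900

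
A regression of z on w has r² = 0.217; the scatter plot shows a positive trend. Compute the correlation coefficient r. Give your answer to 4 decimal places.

|r| = √0.217 = 0.4658
The association is positive, so r = 0.4658.

0.4658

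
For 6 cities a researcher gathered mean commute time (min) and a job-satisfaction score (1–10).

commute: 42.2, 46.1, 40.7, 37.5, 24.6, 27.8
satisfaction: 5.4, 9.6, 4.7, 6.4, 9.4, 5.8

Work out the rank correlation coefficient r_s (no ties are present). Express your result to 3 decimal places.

-0.029

Rank commute: 5, 6, 4, 3, 1, 2
Rank satisfaction: 2, 6, 1, 4, 5, 3
d = rank(commute) − rank(satisfaction): 3, 0, 3, -1, -4, -1; Σd² = 36
ρ = 1 − 6Σd² / [n(n²−1)] = 1 − 6×36 / (6×35) = 1 − 216/210 ≈ -0.029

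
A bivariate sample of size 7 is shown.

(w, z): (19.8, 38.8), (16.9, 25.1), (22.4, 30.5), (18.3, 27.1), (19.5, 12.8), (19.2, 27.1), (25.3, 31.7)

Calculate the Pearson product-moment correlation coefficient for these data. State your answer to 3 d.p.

n = 7, Σw = 141.4, Σz = 193.1, Σw² = 2903.28, Σz² = 5703.25, Σwz = 3943.49
nΣwz − ΣwΣz = 27604.43 − 27304.34 = 300.09
nΣw² − (Σw)² = 20322.96 − 19993.96 = 329; nΣz² − (Σz)² = 39922.75 − 37287.61 = 2635.14
r = 300.09 / √(329 × 2635.14) = 300.09 / 931.1074 ≈ 0.322

0.322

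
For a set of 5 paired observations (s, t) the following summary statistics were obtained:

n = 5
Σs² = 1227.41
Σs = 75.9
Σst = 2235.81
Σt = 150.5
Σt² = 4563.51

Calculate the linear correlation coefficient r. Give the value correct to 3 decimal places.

r = (nΣst − ΣsΣt) / √[(nΣs² − (Σs)²)(nΣt² − (Σt)²)]
Numerator: 5×2235.81 − 75.9×150.5 = -243.9
Denominator: √[(6137.05 − 5760.81)(22817.55 − 22650.25)] = √[376.24 × 167.3] = 250.8883
r = -243.9 / 250.8883 ≈ -0.972

-0.972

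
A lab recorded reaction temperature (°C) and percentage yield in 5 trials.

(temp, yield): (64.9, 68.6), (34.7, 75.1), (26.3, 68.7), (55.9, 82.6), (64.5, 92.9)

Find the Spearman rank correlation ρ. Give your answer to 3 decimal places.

Rank temp: 5, 2, 1, 3, 4
Rank yield: 1, 3, 2, 4, 5
d = rank(temp) − rank(yield): 4, -1, -1, -1, -1; Σd² = 20
ρ = 1 − 6Σd² / [n(n²−1)] = 1 − 6×20 / (5×24) = 1 − 120/120 ≈ 0.000

0.000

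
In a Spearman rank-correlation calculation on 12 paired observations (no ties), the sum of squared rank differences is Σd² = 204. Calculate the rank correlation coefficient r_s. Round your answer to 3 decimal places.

0.287

ρ = 1 − 6Σd² / [n(n²−1)] = 1 − 6×204 / (12×143)
  = 1 − 1224/1716 = 1 − 0.7133 ≈ 0.287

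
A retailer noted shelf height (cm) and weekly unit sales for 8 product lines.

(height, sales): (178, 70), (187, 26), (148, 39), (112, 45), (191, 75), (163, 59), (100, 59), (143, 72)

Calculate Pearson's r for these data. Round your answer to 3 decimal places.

n = 8, Σx = 1222, Σy = 445, Σx² = 194600, Σy² = 26893, Σxy = 68272
nΣxy − ΣxΣy = 546176 − 543790 = 2386
nΣx² − (Σx)² = 1556800 − 1493284 = 63516; nΣy² − (Σy)² = 215144 − 198025 = 17119
r = 2386 / √(63516 × 17119) = 2386 / 32974.6934 ≈ 0.072

0.072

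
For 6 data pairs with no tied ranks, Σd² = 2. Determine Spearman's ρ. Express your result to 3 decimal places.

ρ = 1 − 6Σd² / [n(n²−1)] = 1 − 6×2 / (6×35)
  = 1 − 12/210 = 1 − 0.0571 ≈ 0.943

0.943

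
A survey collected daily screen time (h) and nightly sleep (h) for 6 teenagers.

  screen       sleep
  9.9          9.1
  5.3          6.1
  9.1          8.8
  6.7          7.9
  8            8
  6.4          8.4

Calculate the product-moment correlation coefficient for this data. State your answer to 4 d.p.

0.8347

n = 6, Σx = 45.4, Σy = 48.3, Σx² = 358.76, Σy² = 394.43, Σxy = 373.19
nΣxy − ΣxΣy = 2239.14 − 2192.82 = 46.32
nΣx² − (Σx)² = 2152.56 − 2061.16 = 91.4; nΣy² − (Σy)² = 2366.58 − 2332.89 = 33.69
r = 46.32 / √(91.4 × 33.69) = 46.32 / 55.4911 ≈ 0.8347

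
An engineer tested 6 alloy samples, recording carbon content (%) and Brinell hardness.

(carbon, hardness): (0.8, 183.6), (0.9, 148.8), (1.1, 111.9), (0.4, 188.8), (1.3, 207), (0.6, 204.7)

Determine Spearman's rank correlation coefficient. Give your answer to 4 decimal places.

Rank carbon: 3, 4, 5, 1, 6, 2
Rank hardness: 3, 2, 1, 4, 6, 5
d = rank(carbon) − rank(hardness): 0, 2, 4, -3, 0, -3; Σd² = 38
ρ = 1 − 6Σd² / [n(n²−1)] = 1 − 6×38 / (6×35) = 1 − 228/210 ≈ -0.0857

-0.0857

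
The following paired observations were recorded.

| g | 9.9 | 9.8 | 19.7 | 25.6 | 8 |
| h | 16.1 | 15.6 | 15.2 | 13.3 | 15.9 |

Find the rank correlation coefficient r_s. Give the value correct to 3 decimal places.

-0.700

Rank g: 3, 2, 4, 5, 1
Rank h: 5, 3, 2, 1, 4
d = rank(g) − rank(h): -2, -1, 2, 4, -3; Σd² = 34
ρ = 1 − 6Σd² / [n(n²−1)] = 1 − 6×34 / (5×24) = 1 − 204/120 ≈ -0.700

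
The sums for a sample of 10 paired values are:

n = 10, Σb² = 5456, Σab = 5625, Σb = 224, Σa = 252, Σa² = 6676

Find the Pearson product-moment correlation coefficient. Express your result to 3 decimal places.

r = (nΣab − ΣaΣb) / √[(nΣa² − (Σa)²)(nΣb² − (Σb)²)]
Numerator: 10×5625 − 252×224 = -198
Denominator: √[(66760 − 63504)(54560 − 50176)] = √[3256 × 4384] = 3778.1350
r = -198 / 3778.1350 ≈ -0.052

-0.052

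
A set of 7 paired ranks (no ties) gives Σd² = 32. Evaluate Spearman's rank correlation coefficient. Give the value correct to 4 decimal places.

0.4286

ρ = 1 − 6Σd² / [n(n²−1)] = 1 − 6×32 / (7×48)
  = 1 − 192/336 = 1 − 0.57143 ≈ 0.4286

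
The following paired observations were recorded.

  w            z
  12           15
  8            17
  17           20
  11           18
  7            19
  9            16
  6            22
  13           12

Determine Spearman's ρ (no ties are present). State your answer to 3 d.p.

-0.429

Rank w: 6, 3, 8, 5, 2, 4, 1, 7
Rank z: 2, 4, 7, 5, 6, 3, 8, 1
d = rank(w) − rank(z): 4, -1, 1, 0, -4, 1, -7, 6; Σd² = 120
ρ = 1 − 6Σd² / [n(n²−1)] = 1 − 6×120 / (8×63) = 1 − 720/504 ≈ -0.429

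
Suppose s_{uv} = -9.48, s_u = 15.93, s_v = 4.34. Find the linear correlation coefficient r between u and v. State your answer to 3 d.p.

r = Cov(u,v) / (s_u · s_v) = -9.48 / (15.93 × 4.34)
  = -9.48 / 69.1362 ≈ -0.137

-0.137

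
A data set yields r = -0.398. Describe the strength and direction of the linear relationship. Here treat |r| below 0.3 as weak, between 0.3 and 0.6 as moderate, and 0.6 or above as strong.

moderate negative

r = -0.398 < 0 so the relationship is negative.
|r| = 0.398, which falls in the moderate range.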